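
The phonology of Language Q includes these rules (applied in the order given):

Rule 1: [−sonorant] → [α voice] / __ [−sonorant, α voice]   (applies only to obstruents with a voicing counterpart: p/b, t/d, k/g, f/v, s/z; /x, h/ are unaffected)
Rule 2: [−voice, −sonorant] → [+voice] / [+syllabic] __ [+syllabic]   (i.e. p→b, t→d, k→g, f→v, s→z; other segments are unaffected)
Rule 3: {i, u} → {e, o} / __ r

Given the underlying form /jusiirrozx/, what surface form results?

Rule 1 (regressive voicing assimilation): /z/ precedes the voiceless obstruent /x/, so it devoices to [s] by assimilation. /jusiirrozx/ → jusiirrosx.
Rule 2 (intervocalic voicing): /s/ is a voiceless obstruent between vowels /u/ and /i/, so it voices to [z]. /jusiirrosx/ → juziirrosx.
Rule 3 (pre-rhotic lowering): /i/ is a high vowel immediately before /r/, so it lowers to [e]. /juziirrosx/ → juzierrosx.

juzierrosx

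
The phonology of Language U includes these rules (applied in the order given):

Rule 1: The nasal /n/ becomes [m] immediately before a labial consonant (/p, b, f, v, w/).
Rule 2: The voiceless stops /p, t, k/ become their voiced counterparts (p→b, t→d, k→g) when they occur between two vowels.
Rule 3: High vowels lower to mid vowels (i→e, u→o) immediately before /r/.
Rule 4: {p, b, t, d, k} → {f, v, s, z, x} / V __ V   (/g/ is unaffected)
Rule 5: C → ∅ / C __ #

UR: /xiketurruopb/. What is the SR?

Rule 1 (nasal place assimilation): no segment meets the environment; /xiketurruopb/ is unchanged.
Rule 2 (intervocalic voicing): /k/ is a voiceless stop between vowels /i/ and /e/, so it voices to [g]. /t/ is a voiceless stop between vowels /e/ and /u/, so it voices to [d]. /xiketurruopb/ → xigedurruopb.
Rule 3 (pre-rhotic lowering): /u/ is a high vowel immediately before /r/, so it lowers to [o]. /xigedurruopb/ → xigedorruopb.
Rule 4 (intervocalic spirantization): /d/ is a stop between vowels /e/ and /o/, so it spirantizes to the fricative [z]. /xigedorruopb/ → xigezorruopb.
Rule 5 (final cluster simplification): /b/ is the second consonant of a word-final cluster /pb/, so it deletes. /xigezorruopb/ → xigezorruop.

xigezorruop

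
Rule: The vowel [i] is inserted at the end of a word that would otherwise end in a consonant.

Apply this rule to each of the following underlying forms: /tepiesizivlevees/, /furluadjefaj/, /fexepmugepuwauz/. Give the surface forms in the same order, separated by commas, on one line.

/tepiesizivlevees/: the form ends in the consonant /s/, so [i] is inserted word-finally. → [tepiesizivleveesi].
/furluadjefaj/: the form ends in the consonant /j/, so [i] is inserted word-finally. → [furluadjefaji].
/fexepmugepuwauz/: the form ends in the consonant /z/, so [i] is inserted word-finally. → [fexepmugepuwauzi].

tepiesizivleveesi, furluadjefaji, fexepmugepuwauzi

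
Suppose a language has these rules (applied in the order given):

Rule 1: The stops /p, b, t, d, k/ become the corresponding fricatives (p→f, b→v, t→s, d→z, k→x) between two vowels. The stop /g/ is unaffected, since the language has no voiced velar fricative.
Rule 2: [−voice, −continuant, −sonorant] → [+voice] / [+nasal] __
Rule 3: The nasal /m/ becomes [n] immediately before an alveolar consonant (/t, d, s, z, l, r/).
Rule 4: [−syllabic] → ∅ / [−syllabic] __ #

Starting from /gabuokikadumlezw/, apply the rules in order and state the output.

Rule 1 (intervocalic spirantization): /b/ is a stop between vowels /a/ and /u/, so it spirantizes to the fricative [v]. /k/ is a stop between vowels /o/ and /i/, so it spirantizes to the fricative [x]. /k/ is a stop between vowels /i/ and /a/, so it spirantizes to the fricative [x]. /d/ is a stop between vowels /a/ and /u/, so it spirantizes to the fricative [z]. /gabuokikadumlezw/ → gavuoxixazumlezw.
Rule 2 (post-nasal voicing): no segment meets the environment; /gavuoxixazumlezw/ is unchanged.
Rule 3 (nasal place assimilation): /m/ precedes the alveolar consonant /l/, so it assimilates in place to [n]. /gavuoxixazumlezw/ → gavuoxixazunlezw.
Rule 4 (final cluster simplification): /w/ is the second consonant of a word-final cluster /zw/, so it deletes. /gavuoxixazunlezw/ → gavuoxixazunlez.

gavuoxixazunlez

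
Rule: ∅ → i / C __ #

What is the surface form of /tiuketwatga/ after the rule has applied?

No segment of /tiuketwatga/ meets the structural description of the rule, so the form surfaces unchanged.

tiuketwatga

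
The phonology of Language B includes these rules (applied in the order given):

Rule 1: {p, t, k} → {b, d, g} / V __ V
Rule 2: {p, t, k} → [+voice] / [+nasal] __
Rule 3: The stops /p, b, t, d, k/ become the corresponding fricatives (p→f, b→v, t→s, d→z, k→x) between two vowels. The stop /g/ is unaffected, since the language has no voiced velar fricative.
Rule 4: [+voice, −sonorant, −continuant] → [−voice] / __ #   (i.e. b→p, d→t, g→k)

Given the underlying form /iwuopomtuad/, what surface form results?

Rule 1 (intervocalic voicing): /p/ is a voiceless stop between vowels /o/ and /o/, so it voices to [b]. /iwuopomtuad/ → iwuobomtuad.
Rule 2 (post-nasal voicing): /t/ is a voiceless stop immediately after the nasal /m/, so it voices to [d]. /iwuobomtuad/ → iwuobomduad.
Rule 3 (intervocalic spirantization): /b/ is a stop between vowels /o/ and /o/, so it spirantizes to the fricative [v]. /iwuobomduad/ → iwuovomduad.
Rule 4 (final devoicing): /d/ is a voiced stop in word-final position, so it devoices to [t]. /iwuovomduad/ → iwuovomduat.

iwuovomduat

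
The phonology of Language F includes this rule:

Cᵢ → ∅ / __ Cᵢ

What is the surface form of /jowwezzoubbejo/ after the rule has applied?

/ww/ is a geminate; the first /w/ deletes.
/zz/ is a geminate; the first /z/ deletes.
/bb/ is a geminate; the first /b/ deletes.
Surface form: [jowezoubejo].

jowezoubejo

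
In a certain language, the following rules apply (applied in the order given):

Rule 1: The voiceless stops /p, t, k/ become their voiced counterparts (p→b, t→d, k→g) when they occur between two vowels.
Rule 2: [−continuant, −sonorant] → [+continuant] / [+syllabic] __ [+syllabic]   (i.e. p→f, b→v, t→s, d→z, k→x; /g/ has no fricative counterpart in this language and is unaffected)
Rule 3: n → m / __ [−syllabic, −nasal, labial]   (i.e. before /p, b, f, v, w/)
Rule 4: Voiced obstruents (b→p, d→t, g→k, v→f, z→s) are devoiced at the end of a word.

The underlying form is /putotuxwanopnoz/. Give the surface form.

puzozuxwanopnos

Rule 1 (intervocalic voicing): /t/ is a voiceless stop between vowels /u/ and /o/, so it voices to [d]. /t/ is a voiceless stop between vowels /o/ and /u/, so it voices to [d]. /putotuxwanopnoz/ → pudoduxwanopnoz.
Rule 2 (intervocalic spirantization): /d/ is a stop between vowels /u/ and /o/, so it spirantizes to the fricative [z]. /d/ is a stop between vowels /o/ and /u/, so it spirantizes to the fricative [z]. /pudoduxwanopnoz/ → puzozuxwanopnoz.
Rule 3 (nasal place assimilation): no segment meets the environment; /puzozuxwanopnoz/ is unchanged.
Rule 4 (final devoicing): /z/ is a voiced obstruent in word-final position, so it devoices to [s]. /puzozuxwanopnoz/ → puzozuxwanopnos.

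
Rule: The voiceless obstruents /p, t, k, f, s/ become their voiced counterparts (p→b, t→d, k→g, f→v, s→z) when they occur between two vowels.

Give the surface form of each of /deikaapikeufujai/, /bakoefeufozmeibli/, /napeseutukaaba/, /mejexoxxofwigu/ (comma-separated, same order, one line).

/deikaapikeufujai/: /k/ is a voiceless obstruent between vowels /i/ and /a/, so it voices to [g]. /p/ is a voiceless obstruent between vowels /a/ and /i/, so it voices to [b]. /k/ is a voiceless obstruent between vowels /i/ and /e/, so it voices to [g]. /f/ is a voiceless obstruent between vowels /u/ and /u/, so it voices to [v]. → [deigaabigeuvujai].
/bakoefeufozmeibli/: /k/ is a voiceless obstruent between vowels /a/ and /o/, so it voices to [g]. /f/ is a voiceless obstruent between vowels /e/ and /e/, so it voices to [v]. /f/ is a voiceless obstruent between vowels /u/ and /o/, so it voices to [v]. → [bagoeveuvozmeibli].
/napeseutukaaba/: /p/ is a voiceless obstruent between vowels /a/ and /e/, so it voices to [b]. /s/ is a voiceless obstruent between vowels /e/ and /e/, so it voices to [z]. /t/ is a voiceless obstruent between vowels /u/ and /u/, so it voices to [d]. /k/ is a voiceless obstruent between vowels /u/ and /a/, so it voices to [g]. → [nabezeudugaaba].
/mejexoxxofwigu/: the rule's environment is not met; surfaces unchanged as [mejexoxxofwigu].

deigaabigeuvujai, bagoeveuvozmeibli, nabezeudugaaba, mejexoxxofwigu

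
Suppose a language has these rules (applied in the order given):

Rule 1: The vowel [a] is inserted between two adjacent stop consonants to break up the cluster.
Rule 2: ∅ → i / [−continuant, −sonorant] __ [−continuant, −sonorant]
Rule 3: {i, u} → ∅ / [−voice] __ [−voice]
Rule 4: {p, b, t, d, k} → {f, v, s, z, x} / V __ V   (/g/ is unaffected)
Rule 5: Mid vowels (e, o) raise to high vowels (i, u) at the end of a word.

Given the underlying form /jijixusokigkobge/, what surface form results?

Rule 1 (stop-cluster a-epenthesis): /g/ and /k/ form a stop–stop cluster, so [a] is inserted between them. /b/ and /g/ form a stop–stop cluster, so [a] is inserted between them. /jijixusokigkobge/ → jijixusokigakobage.
Rule 2 (stop-cluster i-epenthesis): no segment meets the environment; /jijixusokigakobage/ is unchanged.
Rule 3 (high vowel syncope): /u/ is a high vowel flanked by voiceless consonants /x/ and /s/, so it deletes. /jijixusokigakobage/ → jijixsokigakobage.
Rule 4 (intervocalic spirantization): /k/ is a stop between vowels /o/ and /i/, so it spirantizes to the fricative [x]. /k/ is a stop between vowels /a/ and /o/, so it spirantizes to the fricative [x]. /b/ is a stop between vowels /o/ and /a/, so it spirantizes to the fricative [v]. /jijixsokigakobage/ → jijixsoxigaxovage.
Rule 5 (final vowel raising): /e/ is a mid vowel in word-final position, so it raises to [i]. /jijixsoxigaxovage/ → jijixsoxigaxovagi.

jijixsoxigaxovagi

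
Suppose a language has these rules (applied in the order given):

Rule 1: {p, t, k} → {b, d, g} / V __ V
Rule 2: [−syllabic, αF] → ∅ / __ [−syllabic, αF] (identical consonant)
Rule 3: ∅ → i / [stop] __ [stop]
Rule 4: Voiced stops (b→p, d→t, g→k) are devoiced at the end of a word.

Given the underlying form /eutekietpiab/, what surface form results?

eudegietipiap

Rule 1 (intervocalic voicing): /t/ is a voiceless stop between vowels /u/ and /e/, so it voices to [d]. /k/ is a voiceless stop between vowels /e/ and /i/, so it voices to [g]. /eutekietpiab/ → eudegietpiab.
Rule 2 (degemination): no segment meets the environment; /eudegietpiab/ is unchanged.
Rule 3 (stop-cluster i-epenthesis): /t/ and /p/ form a stop–stop cluster, so [i] is inserted between them. /eudegietpiab/ → eudegietipiab.
Rule 4 (final devoicing): /b/ is a voiced stop in word-final position, so it devoices to [p]. /eudegietipiab/ → eudegietipiap.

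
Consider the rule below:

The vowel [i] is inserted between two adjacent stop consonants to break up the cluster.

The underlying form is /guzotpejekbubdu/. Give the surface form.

guzotipejekibubidu

/t/ and /p/ form a stop–stop cluster, so [i] is inserted between them.
/k/ and /b/ form a stop–stop cluster, so [i] is inserted between them.
/b/ and /d/ form a stop–stop cluster, so [i] is inserted between them.
Surface form: [guzotipejekibubidu].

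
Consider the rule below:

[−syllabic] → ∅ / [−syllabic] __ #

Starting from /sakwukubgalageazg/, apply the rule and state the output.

sakwukubgalageaz

/g/ is the second consonant of a word-final cluster /zg/, so it deletes.
Surface form: [sakwukubgalageaz].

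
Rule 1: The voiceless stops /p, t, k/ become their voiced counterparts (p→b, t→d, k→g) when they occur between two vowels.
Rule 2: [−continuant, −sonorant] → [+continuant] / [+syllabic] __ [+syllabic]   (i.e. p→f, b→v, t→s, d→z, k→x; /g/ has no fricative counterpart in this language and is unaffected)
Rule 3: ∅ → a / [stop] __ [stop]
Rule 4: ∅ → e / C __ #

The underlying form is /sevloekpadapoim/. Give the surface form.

sevloekapazavoime

Rule 1 (intervocalic voicing): /p/ is a voiceless stop between vowels /a/ and /o/, so it voices to [b]. /sevloekpadapoim/ → sevloekpadaboim.
Rule 2 (intervocalic spirantization): /d/ is a stop between vowels /a/ and /a/, so it spirantizes to the fricative [z]. /b/ is a stop between vowels /a/ and /o/, so it spirantizes to the fricative [v]. /sevloekpadaboim/ → sevloekpazavoim.
Rule 3 (stop-cluster a-epenthesis): /k/ and /p/ form a stop–stop cluster, so [a] is inserted between them. /sevloekpazavoim/ → sevloekapazavoim.
Rule 4 (final e-epenthesis): the form ends in the consonant /m/, so [e] is inserted word-finally. /sevloekapazavoim/ → sevloekapazavoime.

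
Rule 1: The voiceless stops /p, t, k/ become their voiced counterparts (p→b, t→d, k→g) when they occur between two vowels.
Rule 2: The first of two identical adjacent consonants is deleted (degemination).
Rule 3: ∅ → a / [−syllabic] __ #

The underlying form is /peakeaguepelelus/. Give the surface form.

peageaguebelelusa

Rule 1 (intervocalic voicing): /k/ is a voiceless stop between vowels /a/ and /e/, so it voices to [g]. /p/ is a voiceless stop between vowels /e/ and /e/, so it voices to [b]. /peakeaguepelelus/ → peageaguebelelus.
Rule 2 (degemination): no segment meets the environment; /peageaguebelelus/ is unchanged.
Rule 3 (final a-epenthesis): the form ends in the consonant /s/, so [a] is inserted word-finally. /peageaguebelelus/ → peageaguebelelusa.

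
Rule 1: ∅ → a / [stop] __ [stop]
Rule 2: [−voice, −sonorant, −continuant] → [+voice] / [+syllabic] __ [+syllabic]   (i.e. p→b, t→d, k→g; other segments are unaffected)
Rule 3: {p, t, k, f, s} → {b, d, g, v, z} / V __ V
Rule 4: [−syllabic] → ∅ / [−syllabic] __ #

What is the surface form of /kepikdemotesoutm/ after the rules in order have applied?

Rule 1 (stop-cluster a-epenthesis): /k/ and /d/ form a stop–stop cluster, so [a] is inserted between them. /kepikdemotesoutm/ → kepikademotesoutm.
Rule 2 (intervocalic voicing): /p/ is a voiceless stop between vowels /e/ and /i/, so it voices to [b]. /k/ is a voiceless stop between vowels /i/ and /a/, so it voices to [g]. /t/ is a voiceless stop between vowels /o/ and /e/, so it voices to [d]. /kepikademotesoutm/ → kebigademodesoutm.
Rule 3 (intervocalic voicing): /s/ is a voiceless obstruent between vowels /e/ and /o/, so it voices to [z]. /kebigademodesoutm/ → kebigademodezoutm.
Rule 4 (final cluster simplification): /m/ is the second consonant of a word-final cluster /tm/, so it deletes. /kebigademodezoutm/ → kebigademodezout.

kebigademodezout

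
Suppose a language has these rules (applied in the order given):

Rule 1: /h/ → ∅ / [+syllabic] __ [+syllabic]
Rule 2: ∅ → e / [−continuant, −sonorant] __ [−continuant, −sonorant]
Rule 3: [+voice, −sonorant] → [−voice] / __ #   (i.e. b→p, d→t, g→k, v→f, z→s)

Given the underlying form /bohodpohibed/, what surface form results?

boodepoibet

Rule 1 (intervocalic h-deletion): /h/ occurs between vowels /o/ and /o/, so it deletes. /h/ occurs between vowels /o/ and /i/, so it deletes. /bohodpohibed/ → boodpoibed.
Rule 2 (stop-cluster e-epenthesis): /d/ and /p/ form a stop–stop cluster, so [e] is inserted between them. /boodpoibed/ → boodepoibed.
Rule 3 (final devoicing): /d/ is a voiced obstruent in word-final position, so it devoices to [t]. /boodepoibed/ → boodepoibet.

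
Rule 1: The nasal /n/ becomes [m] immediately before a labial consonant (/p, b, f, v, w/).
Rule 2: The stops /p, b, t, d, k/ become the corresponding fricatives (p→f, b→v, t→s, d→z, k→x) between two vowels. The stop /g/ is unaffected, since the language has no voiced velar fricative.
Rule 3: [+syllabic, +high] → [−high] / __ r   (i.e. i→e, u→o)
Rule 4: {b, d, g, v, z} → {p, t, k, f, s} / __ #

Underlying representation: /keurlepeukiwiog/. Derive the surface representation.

Rule 1 (nasal place assimilation): no segment meets the environment; /keurlepeukiwiog/ is unchanged.
Rule 2 (intervocalic spirantization): /p/ is a stop between vowels /e/ and /e/, so it spirantizes to the fricative [f]. /k/ is a stop between vowels /u/ and /i/, so it spirantizes to the fricative [x]. /keurlepeukiwiog/ → keurlefeuxiwiog.
Rule 3 (pre-rhotic lowering): /u/ is a high vowel immediately before /r/, so it lowers to [o]. /keurlefeuxiwiog/ → keorlefeuxiwiog.
Rule 4 (final devoicing): /g/ is a voiced obstruent in word-final position, so it devoices to [k]. /keorlefeuxiwiog/ → keorlefeuxiwiok.

keorlefeuxiwiok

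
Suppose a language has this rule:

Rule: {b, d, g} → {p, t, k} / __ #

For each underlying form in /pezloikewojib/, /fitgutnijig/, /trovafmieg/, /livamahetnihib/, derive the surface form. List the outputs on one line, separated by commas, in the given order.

pezloikewojip, fitgutnijik, trovafmiek, livamahetnihip

/pezloikewojib/: /b/ is a voiced stop in word-final position, so it devoices to [p]. → [pezloikewojip].
/fitgutnijig/: /g/ is a voiced stop in word-final position, so it devoices to [k]. → [fitgutnijik].
/trovafmieg/: /g/ is a voiced stop in word-final position, so it devoices to [k]. → [trovafmiek].
/livamahetnihib/: /b/ is a voiced stop in word-final position, so it devoices to [p]. → [livamahetnihip].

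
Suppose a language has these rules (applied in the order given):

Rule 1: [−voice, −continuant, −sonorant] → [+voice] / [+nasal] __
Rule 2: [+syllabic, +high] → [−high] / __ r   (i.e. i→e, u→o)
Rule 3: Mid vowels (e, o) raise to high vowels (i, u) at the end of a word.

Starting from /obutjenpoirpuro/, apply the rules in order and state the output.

obutjenboerporu

Rule 1 (post-nasal voicing): /p/ is a voiceless stop immediately after the nasal /n/, so it voices to [b]. /obutjenpoirpuro/ → obutjenboirpuro.
Rule 2 (pre-rhotic lowering): /i/ is a high vowel immediately before /r/, so it lowers to [e]. /u/ is a high vowel immediately before /r/, so it lowers to [o]. /obutjenboirpuro/ → obutjenboerporo.
Rule 3 (final vowel raising): /o/ is a mid vowel in word-final position, so it raises to [u]. /obutjenboerporo/ → obutjenboerporu.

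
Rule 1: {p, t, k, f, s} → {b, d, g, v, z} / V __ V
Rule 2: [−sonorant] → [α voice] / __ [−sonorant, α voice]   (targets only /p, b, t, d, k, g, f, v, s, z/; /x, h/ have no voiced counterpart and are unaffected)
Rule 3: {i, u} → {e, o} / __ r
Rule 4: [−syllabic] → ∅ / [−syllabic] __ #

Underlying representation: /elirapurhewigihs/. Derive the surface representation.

Rule 1 (intervocalic voicing): /p/ is a voiceless obstruent between vowels /a/ and /u/, so it voices to [b]. /elirapurhewigihs/ → eliraburhewigihs.
Rule 2 (regressive voicing assimilation): no segment meets the environment; /eliraburhewigihs/ is unchanged.
Rule 3 (pre-rhotic lowering): /i/ is a high vowel immediately before /r/, so it lowers to [e]. /u/ is a high vowel immediately before /r/, so it lowers to [o]. /eliraburhewigihs/ → eleraborhewigihs.
Rule 4 (final cluster simplification): /s/ is the second consonant of a word-final cluster /hs/, so it deletes. /eleraborhewigihs/ → eleraborhewigih.

eleraborhewigih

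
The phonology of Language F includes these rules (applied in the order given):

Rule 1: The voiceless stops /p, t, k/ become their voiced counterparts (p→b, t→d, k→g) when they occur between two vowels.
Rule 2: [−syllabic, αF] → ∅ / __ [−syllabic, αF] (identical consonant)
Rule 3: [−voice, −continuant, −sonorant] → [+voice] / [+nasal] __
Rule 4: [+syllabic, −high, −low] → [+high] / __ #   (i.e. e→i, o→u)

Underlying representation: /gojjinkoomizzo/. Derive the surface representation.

gojingoomizu

Rule 1 (intervocalic voicing): no segment meets the environment; /gojjinkoomizzo/ is unchanged.
Rule 2 (degemination): /jj/ is a geminate; the first /j/ deletes. /zz/ is a geminate; the first /z/ deletes. /gojjinkoomizzo/ → gojinkoomizo.
Rule 3 (post-nasal voicing): /k/ is a voiceless stop immediately after the nasal /n/, so it voices to [g]. /gojinkoomizo/ → gojingoomizo.
Rule 4 (final vowel raising): /o/ is a mid vowel in word-final position, so it raises to [u]. /gojingoomizo/ → gojingoomizu.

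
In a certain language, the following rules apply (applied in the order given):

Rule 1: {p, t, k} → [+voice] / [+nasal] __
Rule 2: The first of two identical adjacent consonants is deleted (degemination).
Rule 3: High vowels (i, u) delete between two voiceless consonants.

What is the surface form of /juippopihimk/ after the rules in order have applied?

Rule 1 (post-nasal voicing): /k/ is a voiceless stop immediately after the nasal /m/, so it voices to [g]. /juippopihimk/ → juippopihimg.
Rule 2 (degemination): /pp/ is a geminate; the first /p/ deletes. /juippopihimg/ → juipopihimg.
Rule 3 (high vowel syncope): /i/ is a high vowel flanked by voiceless consonants /p/ and /h/, so it deletes. /juipopihimg/ → juipophimg.

juipophimg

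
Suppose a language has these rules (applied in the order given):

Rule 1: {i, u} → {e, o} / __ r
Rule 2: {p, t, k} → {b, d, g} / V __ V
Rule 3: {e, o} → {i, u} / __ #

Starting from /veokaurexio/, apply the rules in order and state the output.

Rule 1 (pre-rhotic lowering): /u/ is a high vowel immediately before /r/, so it lowers to [o]. /veokaurexio/ → veokaorexio.
Rule 2 (intervocalic voicing): /k/ is a voiceless stop between vowels /o/ and /a/, so it voices to [g]. /veokaorexio/ → veogaorexio.
Rule 3 (final vowel raising): /o/ is a mid vowel in word-final position, so it raises to [u]. /veogaorexio/ → veogaorexiu.

veogaorexiu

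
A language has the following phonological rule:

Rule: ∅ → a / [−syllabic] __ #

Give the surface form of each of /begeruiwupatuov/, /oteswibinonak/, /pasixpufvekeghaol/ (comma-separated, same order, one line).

begeruiwupatuova, oteswibinonaka, pasixpufvekeghaola

/begeruiwupatuov/: the form ends in the consonant /v/, so [a] is inserted word-finally. → [begeruiwupatuova].
/oteswibinonak/: the form ends in the consonant /k/, so [a] is inserted word-finally. → [oteswibinonaka].
/pasixpufvekeghaol/: the form ends in the consonant /l/, so [a] is inserted word-finally. → [pasixpufvekeghaola].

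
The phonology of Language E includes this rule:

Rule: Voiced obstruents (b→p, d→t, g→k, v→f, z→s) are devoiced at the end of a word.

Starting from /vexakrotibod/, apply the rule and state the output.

vexakrotibot

Scanning /vexakrotibod/: /v/ at position 1 is not in the conditioning environment; /b/ at position 10 is not in the conditioning environment; /d/ is a voiced obstruent in word-final position, so it devoices to [t].
Result: [vexakrotibot].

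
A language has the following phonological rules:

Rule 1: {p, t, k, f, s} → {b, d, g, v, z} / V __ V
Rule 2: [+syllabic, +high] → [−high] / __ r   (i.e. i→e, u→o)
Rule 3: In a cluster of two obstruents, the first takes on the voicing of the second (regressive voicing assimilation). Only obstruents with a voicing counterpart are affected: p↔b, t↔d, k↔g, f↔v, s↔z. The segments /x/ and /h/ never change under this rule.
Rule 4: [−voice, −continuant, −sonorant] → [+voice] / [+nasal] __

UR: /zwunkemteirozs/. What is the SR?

zwungemdeeross

Rule 1 (intervocalic voicing): no segment meets the environment; /zwunkemteirozs/ is unchanged.
Rule 2 (pre-rhotic lowering): /i/ is a high vowel immediately before /r/, so it lowers to [e]. /zwunkemteirozs/ → zwunkemteerozs.
Rule 3 (regressive voicing assimilation): /z/ precedes the voiceless obstruent /s/, so it devoices to [s] by assimilation. /zwunkemteerozs/ → zwunkemteeross.
Rule 4 (post-nasal voicing): /k/ is a voiceless stop immediately after the nasal /n/, so it voices to [g]. /t/ is a voiceless stop immediately after the nasal /m/, so it voices to [d]. /zwunkemteeross/ → zwungemdeeross.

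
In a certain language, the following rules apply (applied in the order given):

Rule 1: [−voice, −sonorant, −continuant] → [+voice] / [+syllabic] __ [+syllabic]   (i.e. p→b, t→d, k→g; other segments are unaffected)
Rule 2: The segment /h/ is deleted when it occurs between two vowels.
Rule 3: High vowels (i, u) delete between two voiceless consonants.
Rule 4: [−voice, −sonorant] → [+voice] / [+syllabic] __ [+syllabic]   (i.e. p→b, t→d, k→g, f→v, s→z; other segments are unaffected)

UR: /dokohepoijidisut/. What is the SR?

Rule 1 (intervocalic voicing): /k/ is a voiceless stop between vowels /o/ and /o/, so it voices to [g]. /p/ is a voiceless stop between vowels /e/ and /o/, so it voices to [b]. /dokohepoijidisut/ → dogoheboijidisut.
Rule 2 (intervocalic h-deletion): /h/ occurs between vowels /o/ and /e/, so it deletes. /dogoheboijidisut/ → dogoeboijidisut.
Rule 3 (high vowel syncope): /u/ is a high vowel flanked by voiceless consonants /s/ and /t/, so it deletes. /dogoeboijidisut/ → dogoeboijidist.
Rule 4 (intervocalic voicing): no segment meets the environment; /dogoeboijidist/ is unchanged.

dogoeboijidist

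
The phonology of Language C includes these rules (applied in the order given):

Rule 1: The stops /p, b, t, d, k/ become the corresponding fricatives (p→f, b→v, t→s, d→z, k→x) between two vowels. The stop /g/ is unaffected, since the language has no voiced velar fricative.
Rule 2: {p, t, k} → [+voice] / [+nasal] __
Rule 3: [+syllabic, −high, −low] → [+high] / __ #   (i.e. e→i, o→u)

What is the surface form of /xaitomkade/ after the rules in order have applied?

Rule 1 (intervocalic spirantization): /t/ is a stop between vowels /i/ and /o/, so it spirantizes to the fricative [s]. /d/ is a stop between vowels /a/ and /e/, so it spirantizes to the fricative [z]. /xaitomkade/ → xaisomkaze.
Rule 2 (post-nasal voicing): /k/ is a voiceless stop immediately after the nasal /m/, so it voices to [g]. /xaisomkaze/ → xaisomgaze.
Rule 3 (final vowel raising): /e/ is a mid vowel in word-final position, so it raises to [i]. /xaisomgaze/ → xaisomgazi.

xaisomgazi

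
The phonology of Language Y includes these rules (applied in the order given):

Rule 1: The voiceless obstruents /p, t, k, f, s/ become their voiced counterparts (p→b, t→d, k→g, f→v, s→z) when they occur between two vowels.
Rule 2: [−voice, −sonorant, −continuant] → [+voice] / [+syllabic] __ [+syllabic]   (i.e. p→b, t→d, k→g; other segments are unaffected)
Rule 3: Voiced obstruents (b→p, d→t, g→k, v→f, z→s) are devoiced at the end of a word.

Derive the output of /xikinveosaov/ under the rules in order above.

xiginveozaof

Rule 1 (intervocalic voicing): /k/ is a voiceless obstruent between vowels /i/ and /i/, so it voices to [g]. /s/ is a voiceless obstruent between vowels /o/ and /a/, so it voices to [z]. /xikinveosaov/ → xiginveozaov.
Rule 2 (intervocalic voicing): no segment meets the environment; /xiginveozaov/ is unchanged.
Rule 3 (final devoicing): /v/ is a voiced obstruent in word-final position, so it devoices to [f]. /xiginveozaov/ → xiginveozaof.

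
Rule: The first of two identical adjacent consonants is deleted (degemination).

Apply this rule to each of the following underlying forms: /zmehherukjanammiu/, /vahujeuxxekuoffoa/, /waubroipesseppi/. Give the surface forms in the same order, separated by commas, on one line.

zmeherukjanamiu, vahujeuxekuofoa, waubroipesepi

/zmehherukjanammiu/: /hh/ is a geminate; the first /h/ deletes. /mm/ is a geminate; the first /m/ deletes. → [zmeherukjanamiu].
/vahujeuxxekuoffoa/: /xx/ is a geminate; the first /x/ deletes. /ff/ is a geminate; the first /f/ deletes. → [vahujeuxekuofoa].
/waubroipesseppi/: /ss/ is a geminate; the first /s/ deletes. /pp/ is a geminate; the first /p/ deletes. → [waubroipesepi].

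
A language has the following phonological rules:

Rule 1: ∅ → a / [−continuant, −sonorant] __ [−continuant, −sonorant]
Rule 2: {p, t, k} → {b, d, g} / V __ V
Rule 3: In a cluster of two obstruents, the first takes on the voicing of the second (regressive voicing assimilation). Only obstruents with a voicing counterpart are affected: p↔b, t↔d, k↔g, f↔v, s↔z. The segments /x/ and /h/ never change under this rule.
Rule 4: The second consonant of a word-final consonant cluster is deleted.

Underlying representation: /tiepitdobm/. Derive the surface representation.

tiebidadob

Rule 1 (stop-cluster a-epenthesis): /t/ and /d/ form a stop–stop cluster, so [a] is inserted between them. /tiepitdobm/ → tiepitadobm.
Rule 2 (intervocalic voicing): /p/ is a voiceless stop between vowels /e/ and /i/, so it voices to [b]. /t/ is a voiceless stop between vowels /i/ and /a/, so it voices to [d]. /tiepitadobm/ → tiebidadobm.
Rule 3 (regressive voicing assimilation): no segment meets the environment; /tiebidadobm/ is unchanged.
Rule 4 (final cluster simplification): /m/ is the second consonant of a word-final cluster /bm/, so it deletes. /tiebidadobm/ → tiebidadob.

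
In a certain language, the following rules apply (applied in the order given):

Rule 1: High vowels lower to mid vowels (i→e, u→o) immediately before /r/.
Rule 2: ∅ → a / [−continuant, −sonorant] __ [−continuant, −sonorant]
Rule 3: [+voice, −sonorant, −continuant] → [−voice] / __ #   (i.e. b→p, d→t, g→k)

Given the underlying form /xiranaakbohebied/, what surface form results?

xeranaakabohebiet

Rule 1 (pre-rhotic lowering): /i/ is a high vowel immediately before /r/, so it lowers to [e]. /xiranaakbohebied/ → xeranaakbohebied.
Rule 2 (stop-cluster a-epenthesis): /k/ and /b/ form a stop–stop cluster, so [a] is inserted between them. /xeranaakbohebied/ → xeranaakabohebied.
Rule 3 (final devoicing): /d/ is a voiced stop in word-final position, so it devoices to [t]. /xeranaakabohebied/ → xeranaakabohebiet.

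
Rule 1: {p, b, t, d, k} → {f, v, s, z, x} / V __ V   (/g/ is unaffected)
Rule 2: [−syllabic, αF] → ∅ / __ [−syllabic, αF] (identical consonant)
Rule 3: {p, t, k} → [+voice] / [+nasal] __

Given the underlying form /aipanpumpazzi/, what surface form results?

aifanbumbazi

Rule 1 (intervocalic spirantization): /p/ is a stop between vowels /i/ and /a/, so it spirantizes to the fricative [f]. /aipanpumpazzi/ → aifanpumpazzi.
Rule 2 (degemination): /zz/ is a geminate; the first /z/ deletes. /aifanpumpazzi/ → aifanpumpazi.
Rule 3 (post-nasal voicing): /p/ is a voiceless stop immediately after the nasal /n/, so it voices to [b]. /p/ is a voiceless stop immediately after the nasal /m/, so it voices to [b]. /aifanpumpazi/ → aifanbumbazi.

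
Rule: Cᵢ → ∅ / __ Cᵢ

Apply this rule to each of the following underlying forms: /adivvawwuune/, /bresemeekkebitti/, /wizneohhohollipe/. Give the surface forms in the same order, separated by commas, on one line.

adivawuune, bresemeekebiti, wizneohoholipe

/adivvawwuune/: /vv/ is a geminate; the first /v/ deletes. /ww/ is a geminate; the first /w/ deletes. → [adivawuune].
/bresemeekkebitti/: /kk/ is a geminate; the first /k/ deletes. /tt/ is a geminate; the first /t/ deletes. → [bresemeekebiti].
/wizneohhohollipe/: /hh/ is a geminate; the first /h/ deletes. /ll/ is a geminate; the first /l/ deletes. → [wizneohoholipe].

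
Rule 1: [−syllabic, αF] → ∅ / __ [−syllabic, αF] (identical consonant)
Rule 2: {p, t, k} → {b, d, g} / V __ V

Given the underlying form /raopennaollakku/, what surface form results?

Rule 1 (degemination): /nn/ is a geminate; the first /n/ deletes. /ll/ is a geminate; the first /l/ deletes. /kk/ is a geminate; the first /k/ deletes. /raopennaollakku/ → raopenaolaku.
Rule 2 (intervocalic voicing): /p/ is a voiceless stop between vowels /o/ and /e/, so it voices to [b]. /k/ is a voiceless stop between vowels /a/ and /u/, so it voices to [g]. /raopenaolaku/ → raobenaolagu.

raobenaolagu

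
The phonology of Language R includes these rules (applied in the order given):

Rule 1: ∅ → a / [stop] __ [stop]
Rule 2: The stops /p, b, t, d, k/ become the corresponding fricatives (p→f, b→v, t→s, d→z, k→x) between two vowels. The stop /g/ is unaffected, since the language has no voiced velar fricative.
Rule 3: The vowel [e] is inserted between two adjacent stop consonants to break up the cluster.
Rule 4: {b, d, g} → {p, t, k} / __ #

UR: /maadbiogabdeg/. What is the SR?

Rule 1 (stop-cluster a-epenthesis): /d/ and /b/ form a stop–stop cluster, so [a] is inserted between them. /b/ and /d/ form a stop–stop cluster, so [a] is inserted between them. /maadbiogabdeg/ → maadabiogabadeg.
Rule 2 (intervocalic spirantization): /d/ is a stop between vowels /a/ and /a/, so it spirantizes to the fricative [z]. /b/ is a stop between vowels /a/ and /i/, so it spirantizes to the fricative [v]. /b/ is a stop between vowels /a/ and /a/, so it spirantizes to the fricative [v]. /d/ is a stop between vowels /a/ and /e/, so it spirantizes to the fricative [z]. /maadabiogabadeg/ → maazaviogavazeg.
Rule 3 (stop-cluster e-epenthesis): no segment meets the environment; /maazaviogavazeg/ is unchanged.
Rule 4 (final devoicing): /g/ is a voiced stop in word-final position, so it devoices to [k]. /maazaviogavazeg/ → maazaviogavazek.

maazaviogavazek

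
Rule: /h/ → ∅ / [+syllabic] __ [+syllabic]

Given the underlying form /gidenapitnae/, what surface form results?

gidenapitnae

No segment of /gidenapitnae/ meets the structural description of the rule, so the form surfaces unchanged.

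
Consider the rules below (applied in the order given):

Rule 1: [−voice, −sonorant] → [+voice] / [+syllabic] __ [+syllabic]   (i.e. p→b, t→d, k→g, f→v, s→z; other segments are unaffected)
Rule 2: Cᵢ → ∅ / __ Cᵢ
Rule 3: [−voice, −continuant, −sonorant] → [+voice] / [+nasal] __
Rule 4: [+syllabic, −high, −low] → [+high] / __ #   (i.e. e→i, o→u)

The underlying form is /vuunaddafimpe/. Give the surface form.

Rule 1 (intervocalic voicing): /f/ is a voiceless obstruent between vowels /a/ and /i/, so it voices to [v]. /vuunaddafimpe/ → vuunaddavimpe.
Rule 2 (degemination): /dd/ is a geminate; the first /d/ deletes. /vuunaddavimpe/ → vuunadavimpe.
Rule 3 (post-nasal voicing): /p/ is a voiceless stop immediately after the nasal /m/, so it voices to [b]. /vuunadavimpe/ → vuunadavimbe.
Rule 4 (final vowel raising): /e/ is a mid vowel in word-final position, so it raises to [i]. /vuunadavimbe/ → vuunadavimbi.

vuunadavimbi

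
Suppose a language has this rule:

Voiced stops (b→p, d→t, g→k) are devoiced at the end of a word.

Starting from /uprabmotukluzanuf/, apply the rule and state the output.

uprabmotukluzanuf

No segment of /uprabmotukluzanuf/ meets the structural description of the rule, so the form surfaces unchanged.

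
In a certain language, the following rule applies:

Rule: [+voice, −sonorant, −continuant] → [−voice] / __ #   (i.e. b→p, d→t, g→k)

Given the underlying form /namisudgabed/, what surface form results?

Scanning /namisudgabed/: /d/ at position 7 is not in the conditioning environment; /g/ at position 8 is not in the conditioning environment; /b/ at position 10 is not in the conditioning environment; /d/ is a voiced stop in word-final position, so it devoices to [t].
Result: [namisudgabet].

namisudgabet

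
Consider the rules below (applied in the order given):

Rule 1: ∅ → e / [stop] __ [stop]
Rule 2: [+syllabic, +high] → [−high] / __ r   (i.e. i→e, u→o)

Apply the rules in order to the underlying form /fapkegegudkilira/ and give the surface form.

fapekegegudekilera

Rule 1 (stop-cluster e-epenthesis): /p/ and /k/ form a stop–stop cluster, so [e] is inserted between them. /d/ and /k/ form a stop–stop cluster, so [e] is inserted between them. /fapkegegudkilira/ → fapekegegudekilira.
Rule 2 (pre-rhotic lowering): /i/ is a high vowel immediately before /r/, so it lowers to [e]. /fapekegegudekilira/ → fapekegegudekilera.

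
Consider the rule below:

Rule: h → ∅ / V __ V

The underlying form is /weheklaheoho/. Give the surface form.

weeklaeoo

/h/ occurs between vowels /e/ and /e/, so it deletes.
/h/ occurs between vowels /a/ and /e/, so it deletes.
/h/ occurs between vowels /o/ and /o/, so it deletes.
Surface form: [weeklaeoo].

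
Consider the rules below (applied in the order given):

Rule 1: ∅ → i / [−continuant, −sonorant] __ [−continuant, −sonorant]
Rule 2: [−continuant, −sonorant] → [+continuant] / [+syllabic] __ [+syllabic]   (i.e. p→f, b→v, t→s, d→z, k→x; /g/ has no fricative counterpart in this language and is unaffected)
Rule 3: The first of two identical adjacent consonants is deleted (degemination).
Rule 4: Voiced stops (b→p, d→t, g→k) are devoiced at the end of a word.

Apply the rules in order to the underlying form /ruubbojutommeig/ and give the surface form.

ruuvivojusomeik

Rule 1 (stop-cluster i-epenthesis): /b/ and /b/ form a stop–stop cluster, so [i] is inserted between them. /ruubbojutommeig/ → ruubibojutommeig.
Rule 2 (intervocalic spirantization): /b/ is a stop between vowels /u/ and /i/, so it spirantizes to the fricative [v]. /b/ is a stop between vowels /i/ and /o/, so it spirantizes to the fricative [v]. /t/ is a stop between vowels /u/ and /o/, so it spirantizes to the fricative [s]. /ruubibojutommeig/ → ruuvivojusommeig.
Rule 3 (degemination): /mm/ is a geminate; the first /m/ deletes. /ruuvivojusommeig/ → ruuvivojusomeig.
Rule 4 (final devoicing): /g/ is a voiced stop in word-final position, so it devoices to [k]. /ruuvivojusomeig/ → ruuvivojusomeik.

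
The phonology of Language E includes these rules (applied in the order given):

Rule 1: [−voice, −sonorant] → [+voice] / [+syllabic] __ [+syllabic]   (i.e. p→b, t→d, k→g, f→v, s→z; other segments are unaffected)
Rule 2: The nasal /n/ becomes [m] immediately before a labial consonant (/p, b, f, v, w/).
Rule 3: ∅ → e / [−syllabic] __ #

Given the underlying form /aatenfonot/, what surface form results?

Rule 1 (intervocalic voicing): /t/ is a voiceless obstruent between vowels /a/ and /e/, so it voices to [d]. /aatenfonot/ → aadenfonot.
Rule 2 (nasal place assimilation): /n/ precedes the labial consonant /f/, so it assimilates in place to [m]. /aadenfonot/ → aademfonot.
Rule 3 (final e-epenthesis): the form ends in the consonant /t/, so [e] is inserted word-finally. /aademfonot/ → aademfonote.

aademfonote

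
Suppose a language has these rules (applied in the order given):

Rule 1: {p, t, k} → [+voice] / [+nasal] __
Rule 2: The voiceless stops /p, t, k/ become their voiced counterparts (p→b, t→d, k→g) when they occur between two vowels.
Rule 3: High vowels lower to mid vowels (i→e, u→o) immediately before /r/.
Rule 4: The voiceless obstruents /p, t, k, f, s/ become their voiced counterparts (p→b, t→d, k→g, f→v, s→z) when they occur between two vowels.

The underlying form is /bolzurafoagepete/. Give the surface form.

Rule 1 (post-nasal voicing): no segment meets the environment; /bolzurafoagepete/ is unchanged.
Rule 2 (intervocalic voicing): /p/ is a voiceless stop between vowels /e/ and /e/, so it voices to [b]. /t/ is a voiceless stop between vowels /e/ and /e/, so it voices to [d]. /bolzurafoagepete/ → bolzurafoagebede.
Rule 3 (pre-rhotic lowering): /u/ is a high vowel immediately before /r/, so it lowers to [o]. /bolzurafoagebede/ → bolzorafoagebede.
Rule 4 (intervocalic voicing): /f/ is a voiceless obstruent between vowels /a/ and /o/, so it voices to [v]. /bolzorafoagebede/ → bolzoravoagebede.

bolzoravoagebede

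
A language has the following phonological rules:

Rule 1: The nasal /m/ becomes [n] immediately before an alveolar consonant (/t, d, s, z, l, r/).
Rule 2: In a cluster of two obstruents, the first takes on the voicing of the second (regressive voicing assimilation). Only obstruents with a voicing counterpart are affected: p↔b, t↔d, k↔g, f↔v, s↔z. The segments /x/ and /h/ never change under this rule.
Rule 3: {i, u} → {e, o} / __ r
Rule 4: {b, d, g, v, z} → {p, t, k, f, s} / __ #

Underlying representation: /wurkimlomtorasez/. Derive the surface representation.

workinlontorases

Rule 1 (nasal place assimilation): /m/ precedes the alveolar consonant /l/, so it assimilates in place to [n]. /m/ precedes the alveolar consonant /t/, so it assimilates in place to [n]. /wurkimlomtorasez/ → wurkinlontorasez.
Rule 2 (regressive voicing assimilation): no segment meets the environment; /wurkinlontorasez/ is unchanged.
Rule 3 (pre-rhotic lowering): /u/ is a high vowel immediately before /r/, so it lowers to [o]. /wurkinlontorasez/ → workinlontorasez.
Rule 4 (final devoicing): /z/ is a voiced obstruent in word-final position, so it devoices to [s]. /workinlontorasez/ → workinlontorases.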